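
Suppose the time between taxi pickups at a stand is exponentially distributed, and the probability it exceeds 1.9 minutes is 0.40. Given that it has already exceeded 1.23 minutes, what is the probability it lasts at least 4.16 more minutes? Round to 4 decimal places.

0.1345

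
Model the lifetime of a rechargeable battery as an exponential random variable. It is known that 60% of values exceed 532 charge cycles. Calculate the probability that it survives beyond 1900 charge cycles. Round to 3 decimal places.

e^(−λ·532) = 0.60 ⇒ λ = −ln(0.60)/532 = 0.000960199.
P(X > 1900) = e^(−0.000960199·1900) = e^(−1.8244) ≈ 0.161.

0.161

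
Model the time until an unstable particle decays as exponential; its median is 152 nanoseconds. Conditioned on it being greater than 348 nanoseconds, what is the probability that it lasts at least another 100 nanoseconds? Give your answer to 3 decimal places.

For an exponential, median = ln(2)/λ, so λ = ln 2 / 152 = 0.00456018 per nanosecond.
By the memoryless property, P(X > 348+100 | X > 348) = P(X > 100).
P(X > 100) = e^(−0.45602) ≈ 0.634.

0.634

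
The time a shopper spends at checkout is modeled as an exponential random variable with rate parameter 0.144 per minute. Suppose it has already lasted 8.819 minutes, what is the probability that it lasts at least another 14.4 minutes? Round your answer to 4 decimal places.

0.1257

The exponential is memoryless, so the remaining time is again Exp(λ): the condition X > 8.819 is irrelevant.
P(X > 14.4) = e^(−2.0736) ≈ 0.1257.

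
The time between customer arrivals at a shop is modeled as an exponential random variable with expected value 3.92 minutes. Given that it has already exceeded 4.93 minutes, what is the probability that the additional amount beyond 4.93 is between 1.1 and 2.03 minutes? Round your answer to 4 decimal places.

The rate is λ = 1/3.92 = 0.255102 per minute.
Memoryless: the residual past 4.93 is again Exp(λ).
P(1.1 < residual < 2.03) = e^(−λ·1.1) − e^(−λ·2.03) = 0.75532 − 0.59580 ≈ 0.1595.

0.1595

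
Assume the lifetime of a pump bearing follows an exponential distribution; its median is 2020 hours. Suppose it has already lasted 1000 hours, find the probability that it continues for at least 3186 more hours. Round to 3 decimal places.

0.335

For an exponential, median = ln(2)/λ, so λ = ln 2 / 2020 = 0.000343142 per hour.
By the memoryless property, P(X > 1000+3186 | X > 1000) = P(X > 3186).
P(X > 3186) = e^(−1.0933) ≈ 0.335.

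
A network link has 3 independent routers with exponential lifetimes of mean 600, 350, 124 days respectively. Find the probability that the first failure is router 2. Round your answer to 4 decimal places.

Rates: λ_i = 1/mean_i → 0.00166667, 0.00285714, 0.00806452; Σλ = 0.0125883.
P(router 2 first) = λ_2/Σλ = 0.00285714/0.0125883 ≈ 0.2270.

0.2270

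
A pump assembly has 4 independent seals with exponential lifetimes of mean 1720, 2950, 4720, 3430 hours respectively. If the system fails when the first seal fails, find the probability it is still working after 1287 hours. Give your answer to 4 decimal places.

The first failure time is exponential with rate Σλ_i = 1/1720 + 1/2950 + 1/4720 + 1/3430 = 0.00142379 per hour.
P(min > 1287) = e^(−0.00142379·1287) = e^(−1.8324) ≈ 0.1600.

0.1600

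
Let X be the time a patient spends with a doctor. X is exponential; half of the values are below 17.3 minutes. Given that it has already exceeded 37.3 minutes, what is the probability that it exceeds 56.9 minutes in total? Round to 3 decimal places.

For an exponential, median = ln(2)/λ, so λ = ln 2 / 17.3 = 0.0400663 per minute.
P(X > s+t | X > s) = e^(−λ(s+t))/e^(−λs) = e^(−λt), independent of s = 37.3.
P(X > 19.6) = e^(−0.7853) ≈ 0.456.

0.456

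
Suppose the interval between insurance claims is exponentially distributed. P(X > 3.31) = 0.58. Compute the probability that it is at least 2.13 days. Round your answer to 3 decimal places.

0.704

e^(−λ·3.31) = 0.58 ⇒ λ = −ln(0.58)/3.31 = 0.16457.
P(X > 2.13) = e^(−0.16457·2.13) = e^(−0.35053) ≈ 0.704.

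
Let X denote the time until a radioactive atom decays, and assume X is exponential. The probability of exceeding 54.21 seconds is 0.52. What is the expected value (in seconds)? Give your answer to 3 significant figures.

e^(−λ·54.21) = 0.52 ⇒ λ = −ln(0.52)/54.21 = 0.0120628.
Mean = 1/λ = 82.8992 seconds.

82.9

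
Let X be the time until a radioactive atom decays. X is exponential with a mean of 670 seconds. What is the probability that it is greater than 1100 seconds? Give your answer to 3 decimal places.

The rate is λ = 1/670 = 0.00149254 per second.
P(X > 1100) = e^(−λ·1100) = e^(−1.6418) ≈ 0.194.

0.194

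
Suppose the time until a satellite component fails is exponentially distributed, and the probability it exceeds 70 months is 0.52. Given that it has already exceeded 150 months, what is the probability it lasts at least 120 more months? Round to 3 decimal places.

From e^(−λ·70) = 0.52, λ = −ln(0.52)/70 = 0.00934181.
Memoryless: P(X > 150+120 | X > 150) = P(X > 120) = e^(−0.00934181·120) ≈ 0.326.

0.326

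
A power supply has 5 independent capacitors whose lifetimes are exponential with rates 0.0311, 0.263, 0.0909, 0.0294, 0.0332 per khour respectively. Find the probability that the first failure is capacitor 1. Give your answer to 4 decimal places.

The time to first failure is exponential with rate Σλ = 0.0311 + 0.263 + 0.0909 + 0.0294 + 0.0332 = 0.4476.
P(capacitor 1 first) = λ_1/Σλ = 0.0311/0.4476 ≈ 0.0695.

0.0695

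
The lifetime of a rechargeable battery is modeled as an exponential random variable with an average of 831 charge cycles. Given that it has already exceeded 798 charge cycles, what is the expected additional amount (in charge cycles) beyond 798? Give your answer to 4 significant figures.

The rate is λ = 1/831 = 0.00120337 per charge cycle.
By memorylessness, the remaining amount past any threshold is again Exp(λ) with mean 1/λ = 831 charge cycles.

831.0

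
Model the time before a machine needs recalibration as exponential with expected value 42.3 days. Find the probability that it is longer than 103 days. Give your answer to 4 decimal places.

The rate is λ = 1/42.3 = 0.0236407 per day.
P(X > 103) = e^(−λ·103) = e^(−2.435) ≈ 0.0876.

0.0876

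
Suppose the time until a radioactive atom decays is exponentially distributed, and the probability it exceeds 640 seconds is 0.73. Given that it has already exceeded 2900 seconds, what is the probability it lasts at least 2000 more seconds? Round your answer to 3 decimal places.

0.374

From e^(−λ·640) = 0.73, λ = −ln(0.73)/640 = 0.000491736.
Memoryless: P(X > 2900+2000 | X > 2900) = P(X > 2000) = e^(−0.000491736·2000) ≈ 0.374.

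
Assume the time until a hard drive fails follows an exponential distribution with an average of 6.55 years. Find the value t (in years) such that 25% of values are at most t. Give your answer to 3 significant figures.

1.88

The rate is λ = 1/6.55 = 0.152672 per year.
Set 1 − e^(−λt) = 0.25, so t = −ln(0.75)/λ = 0.28768/0.152672 ≈ 1.88432 years.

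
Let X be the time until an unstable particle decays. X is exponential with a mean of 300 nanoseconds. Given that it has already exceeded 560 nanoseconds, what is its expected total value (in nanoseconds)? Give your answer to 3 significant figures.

860

The rate is λ = 1/300 = 0.00333333 per nanosecond.
By memorylessness, E[X | X > 560] = 560 + 1/λ = 560 + 300 = 860 nanoseconds.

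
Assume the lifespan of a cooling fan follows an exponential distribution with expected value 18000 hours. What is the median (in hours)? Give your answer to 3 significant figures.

12500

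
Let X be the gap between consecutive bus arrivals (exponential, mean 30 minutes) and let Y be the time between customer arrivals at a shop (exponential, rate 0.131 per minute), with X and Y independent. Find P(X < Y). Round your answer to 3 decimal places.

0.203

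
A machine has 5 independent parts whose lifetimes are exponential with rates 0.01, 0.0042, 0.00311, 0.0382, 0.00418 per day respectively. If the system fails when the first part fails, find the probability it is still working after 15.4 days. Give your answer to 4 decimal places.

The time to first failure is exponential with rate Σλ = 0.01 + 0.0042 + 0.00311 + 0.0382 + 0.00418 = 0.05969.
P(min > 15.4) = e^(−0.05969·15.4) = e^(−0.91923) ≈ 0.3988.

0.3988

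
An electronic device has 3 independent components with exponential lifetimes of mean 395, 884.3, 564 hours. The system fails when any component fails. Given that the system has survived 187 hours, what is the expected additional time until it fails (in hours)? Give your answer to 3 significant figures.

First-failure rate Σλ = 1/395 + 1/884.3 + 1/564 = 0.00543553.
By memorylessness the expected residual is 1/Σλ = 183.975 hours, regardless of the 187 already elapsed.

184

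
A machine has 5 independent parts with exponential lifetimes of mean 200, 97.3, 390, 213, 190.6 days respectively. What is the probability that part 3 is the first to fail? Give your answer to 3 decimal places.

0.092

Rates: λ_i = 1/mean_i → 0.005, 0.0102775, 0.0025641, 0.00469484, 0.00524659; Σλ = 0.027783.
P(part 3 first) = λ_3/Σλ = 0.0025641/0.027783 ≈ 0.092.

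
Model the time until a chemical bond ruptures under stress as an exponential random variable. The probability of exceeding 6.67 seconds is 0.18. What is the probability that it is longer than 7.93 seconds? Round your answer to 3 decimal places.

0.130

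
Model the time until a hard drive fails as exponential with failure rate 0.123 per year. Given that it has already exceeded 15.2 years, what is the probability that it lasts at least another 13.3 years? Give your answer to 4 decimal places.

The exponential is memoryless, so the remaining time is again Exp(λ): the condition X > 15.2 is irrelevant.
P(X > 13.3) = e^(−1.6359) ≈ 0.1948.

0.1948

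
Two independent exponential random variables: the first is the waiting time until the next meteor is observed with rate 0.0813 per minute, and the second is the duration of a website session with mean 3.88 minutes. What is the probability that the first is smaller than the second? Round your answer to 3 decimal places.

λ_1 = 0.0813, λ_2 = 1/3.88 = 0.257732.
For independent exponentials, P(the first < the second) = λ_1/(λ_1+λ_2) = 0.0813/0.339032 ≈ 0.240.

0.240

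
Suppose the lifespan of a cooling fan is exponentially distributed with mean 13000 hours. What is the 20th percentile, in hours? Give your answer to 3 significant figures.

The rate is λ = 1/13000 = 0.0000769231 per hour.
Set 1 − e^(−λt) = 0.2, so t = −ln(0.8)/λ = 0.22314/0.0000769231 ≈ 2900.87 hours.

2900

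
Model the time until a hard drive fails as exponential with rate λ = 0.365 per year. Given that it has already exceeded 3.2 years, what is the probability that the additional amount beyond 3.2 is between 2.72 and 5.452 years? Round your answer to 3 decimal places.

Memoryless: the residual past 3.2 is again Exp(λ).
P(2.72 < residual < 5.452) = e^(−λ·2.72) − e^(−λ·5.452) = 0.37054 − 0.13670 ≈ 0.234.

0.234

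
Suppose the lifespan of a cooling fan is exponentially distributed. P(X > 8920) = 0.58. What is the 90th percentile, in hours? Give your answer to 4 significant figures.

37710

e^(−λ·8920) = 0.58 ⇒ λ = −ln(0.58)/8920 = 0.0000610681.
90th percentile: 1 − e^(−λt) = 0.9, t = −ln(0.1)/λ = 37705.2 hours.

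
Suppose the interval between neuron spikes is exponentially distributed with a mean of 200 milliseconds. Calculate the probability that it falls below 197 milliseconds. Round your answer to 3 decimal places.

0.627

The rate is λ = 1/200 = 0.005 per millisecond.
P(X ≤ 197) = 1 − e^(−λ·197) = 1 − e^(−0.985) ≈ 0.627.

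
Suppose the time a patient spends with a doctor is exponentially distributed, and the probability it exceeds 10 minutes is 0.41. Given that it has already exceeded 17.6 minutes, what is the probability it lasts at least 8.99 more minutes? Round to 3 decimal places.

From e^(−λ·10) = 0.41, λ = −ln(0.41)/10 = 0.0891598.
Memoryless: P(X > 17.6+8.99 | X > 17.6) = P(X > 8.99) = e^(−0.0891598·8.99) ≈ 0.449.

0.449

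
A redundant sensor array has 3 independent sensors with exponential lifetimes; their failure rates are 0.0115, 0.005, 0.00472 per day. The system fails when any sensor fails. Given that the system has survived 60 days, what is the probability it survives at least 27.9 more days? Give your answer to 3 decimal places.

0.553

Time to first failure ~ Exp(Σλ) with Σλ = 0.02122.
By memorylessness, P(T > 60+27.9 | T > 60) = P(T > 27.9) = e^(−0.02122·27.9) ≈ 0.553.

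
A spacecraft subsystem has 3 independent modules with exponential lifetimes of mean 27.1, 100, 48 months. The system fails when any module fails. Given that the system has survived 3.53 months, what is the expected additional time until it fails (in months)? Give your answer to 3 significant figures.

14.8

First-failure rate Σλ = 1/27.1 + 1/100 + 1/48 = 0.0677337.
By memorylessness the expected residual is 1/Σλ = 14.7637 months, regardless of the 3.53 already elapsed.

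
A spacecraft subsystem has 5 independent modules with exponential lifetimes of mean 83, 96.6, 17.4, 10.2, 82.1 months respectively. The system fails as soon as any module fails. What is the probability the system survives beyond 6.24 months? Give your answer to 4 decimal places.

The first failure time is exponential with rate Σλ_i = 1/83 + 1/96.6 + 1/17.4 + 1/10.2 + 1/82.1 = 0.190091 per month.
P(min > 6.24) = e^(−0.190091·6.24) = e^(−1.1862) ≈ 0.3054.

0.3054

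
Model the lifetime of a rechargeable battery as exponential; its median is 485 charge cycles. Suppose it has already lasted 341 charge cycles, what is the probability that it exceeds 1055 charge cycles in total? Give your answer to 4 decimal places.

0.3604

For an exponential, median = ln(2)/λ, so λ = ln 2 / 485 = 0.00142917 per charge cycle.
The exponential is memoryless, so the remaining time is again Exp(λ): the condition X > 341 is irrelevant.
P(X > 714) = e^(−1.0204) ≈ 0.3604.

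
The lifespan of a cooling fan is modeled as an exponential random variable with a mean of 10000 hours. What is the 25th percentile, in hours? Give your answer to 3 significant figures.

The rate is λ = 1/10000 = 0.0001 per hour.
Set 1 − e^(−λt) = 0.25, so t = −ln(0.75)/λ = 0.28768/0.0001 ≈ 2876.82 hours.

2880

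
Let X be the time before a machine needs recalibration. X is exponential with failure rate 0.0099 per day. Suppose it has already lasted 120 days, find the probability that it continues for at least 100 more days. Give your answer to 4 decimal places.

By the memoryless property, P(X > 120+100 | X > 120) = P(X > 100).
P(X > 100) = e^(−0.99) ≈ 0.3716.

0.3716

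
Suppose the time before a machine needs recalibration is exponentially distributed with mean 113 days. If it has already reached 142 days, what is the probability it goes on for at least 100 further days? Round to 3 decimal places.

The rate is λ = 1/113 = 0.00884956 per day.
P(X > s+t | X > s) = e^(−λ(s+t))/e^(−λs) = e^(−λt), independent of s = 142.
P(X > 100) = e^(−0.88496) ≈ 0.413.

0.413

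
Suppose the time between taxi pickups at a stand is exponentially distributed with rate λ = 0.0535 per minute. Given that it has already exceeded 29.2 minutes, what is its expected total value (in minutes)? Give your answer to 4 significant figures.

47.89

By memorylessness, E[X | X > 29.2] = 29.2 + 1/λ = 29.2 + 18.6916 = 47.8916 minutes.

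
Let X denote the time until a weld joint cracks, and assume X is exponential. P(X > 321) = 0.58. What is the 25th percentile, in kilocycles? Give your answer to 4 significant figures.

169.5

e^(−λ·321) = 0.58 ⇒ λ = −ln(0.58)/321 = 0.00169697.
25th percentile: 1 − e^(−λt) = 0.25, t = −ln(0.75)/λ = 169.527 kilocycles.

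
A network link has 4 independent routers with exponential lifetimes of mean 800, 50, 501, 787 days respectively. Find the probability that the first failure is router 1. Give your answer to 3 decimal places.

Rates: λ_i = 1/mean_i → 0.00125, 0.02, 0.00199601, 0.00127065; Σλ = 0.0245167.
P(router 1 first) = λ_1/Σλ = 0.00125/0.0245167 ≈ 0.051.

0.051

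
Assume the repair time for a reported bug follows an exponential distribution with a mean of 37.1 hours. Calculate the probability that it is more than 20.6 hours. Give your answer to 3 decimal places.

0.574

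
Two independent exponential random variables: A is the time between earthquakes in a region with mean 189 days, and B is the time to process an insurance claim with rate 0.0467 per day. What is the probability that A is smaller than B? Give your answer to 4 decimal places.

λ_1 = 1/189 = 0.00529101, λ_2 = 0.0467.
For independent exponentials, P(A < B) = λ_1/(λ_1+λ_2) = 0.00529101/0.051991 ≈ 0.1018.

0.1018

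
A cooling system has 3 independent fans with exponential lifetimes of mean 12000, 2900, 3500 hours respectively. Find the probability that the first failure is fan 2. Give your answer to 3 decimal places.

Rates: λ_i = 1/mean_i → 0.0000833333, 0.000344828, 0.000285714; Σλ = 0.000713875.
P(fan 2 first) = λ_2/Σλ = 0.000344828/0.000713875 ≈ 0.483.

0.483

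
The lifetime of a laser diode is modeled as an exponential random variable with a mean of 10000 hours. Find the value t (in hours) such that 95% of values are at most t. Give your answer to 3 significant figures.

The rate is λ = 1/10000 = 0.0001 per hour.
Set 1 − e^(−λt) = 0.95, so t = −ln(0.05)/λ = 2.9957/0.0001 ≈ 29957.3 hours.

30000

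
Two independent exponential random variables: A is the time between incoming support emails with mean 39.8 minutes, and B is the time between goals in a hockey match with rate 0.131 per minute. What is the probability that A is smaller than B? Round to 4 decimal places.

0.1609

λ_1 = 1/39.8 = 0.0251256, λ_2 = 0.131.
For independent exponentials, P(A < B) = λ_1/(λ_1+λ_2) = 0.0251256/0.156126 ≈ 0.1609.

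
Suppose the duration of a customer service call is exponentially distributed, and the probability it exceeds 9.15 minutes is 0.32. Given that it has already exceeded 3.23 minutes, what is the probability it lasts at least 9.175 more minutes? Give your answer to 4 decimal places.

0.3190

From e^(−λ·9.15) = 0.32, λ = −ln(0.32)/9.15 = 0.124528.
Memoryless: P(X > 3.23+9.175 | X > 3.23) = P(X > 9.175) = e^(−0.124528·9.175) ≈ 0.3190.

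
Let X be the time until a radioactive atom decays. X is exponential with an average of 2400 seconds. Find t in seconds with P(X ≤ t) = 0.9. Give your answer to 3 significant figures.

The rate is λ = 1/2400 = 0.000416667 per second.
Set 1 − e^(−λt) = 0.9, so t = −ln(0.1)/λ = 2.3026/0.000416667 ≈ 5526.2 seconds.

5530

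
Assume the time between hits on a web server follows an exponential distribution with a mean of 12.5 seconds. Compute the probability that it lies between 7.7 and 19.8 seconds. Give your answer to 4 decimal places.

The rate is λ = 1/12.5 = 0.08 per second.
P(7.7 < X < 19.8) = e^(−λ·7.7) − e^(−λ·19.8) = 0.54010 − 0.20515 ≈ 0.3349.

0.3349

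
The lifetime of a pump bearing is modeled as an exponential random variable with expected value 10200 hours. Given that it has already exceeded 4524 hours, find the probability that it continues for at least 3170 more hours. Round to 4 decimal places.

The rate is λ = 1/10200 = 0.0000980392 per hour.
The exponential is memoryless, so the remaining time is again Exp(λ): the condition X > 4524 is irrelevant.
P(X > 3170) = e^(−0.31078) ≈ 0.7329.

0.7329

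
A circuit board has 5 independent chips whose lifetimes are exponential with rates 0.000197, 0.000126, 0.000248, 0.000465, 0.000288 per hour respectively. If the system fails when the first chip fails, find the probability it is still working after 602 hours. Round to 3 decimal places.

0.451

The time to first failure is exponential with rate Σλ = 0.000197 + 0.000126 + 0.000248 + 0.000465 + 0.000288 = 0.001324.
P(min > 602) = e^(−0.001324·602) = e^(−0.79705) ≈ 0.451.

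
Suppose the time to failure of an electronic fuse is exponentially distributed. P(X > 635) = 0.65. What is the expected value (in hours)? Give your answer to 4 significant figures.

e^(−λ·635) = 0.65 ⇒ λ = −ln(0.65)/635 = 0.000678398.
Mean = 1/λ = 1474.06 hours.

1474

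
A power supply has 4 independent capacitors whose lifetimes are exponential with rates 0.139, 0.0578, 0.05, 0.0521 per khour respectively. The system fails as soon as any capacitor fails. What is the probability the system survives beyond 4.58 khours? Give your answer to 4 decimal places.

The time to first failure is exponential with rate Σλ = 0.139 + 0.0578 + 0.05 + 0.0521 = 0.2989.
P(min > 4.58) = e^(−0.2989·4.58) = e^(−1.369) ≈ 0.2544.

0.2544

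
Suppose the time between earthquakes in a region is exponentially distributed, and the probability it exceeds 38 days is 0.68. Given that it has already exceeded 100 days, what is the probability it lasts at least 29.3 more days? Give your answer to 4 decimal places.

From e^(−λ·38) = 0.68, λ = −ln(0.68)/38 = 0.010149.
Memoryless: P(X > 100+29.3 | X > 100) = P(X > 29.3) = e^(−0.010149·29.3) ≈ 0.7428.

0.7428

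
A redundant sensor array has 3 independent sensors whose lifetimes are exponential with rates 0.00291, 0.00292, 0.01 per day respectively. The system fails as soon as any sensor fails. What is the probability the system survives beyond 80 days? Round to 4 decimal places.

The time to first failure is exponential with rate Σλ = 0.00291 + 0.00292 + 0.01 = 0.01583.
P(min > 80) = e^(−0.01583·80) = e^(−1.2664) ≈ 0.2818.

0.2818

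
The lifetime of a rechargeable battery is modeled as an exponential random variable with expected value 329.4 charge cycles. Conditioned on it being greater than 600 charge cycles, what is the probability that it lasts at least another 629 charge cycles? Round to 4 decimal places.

0.1481

The rate is λ = 1/329.4 = 0.00303582 per charge cycle.
By the memoryless property, P(X > 600+629 | X > 600) = P(X > 629).
P(X > 629) = e^(−1.9095) ≈ 0.1481.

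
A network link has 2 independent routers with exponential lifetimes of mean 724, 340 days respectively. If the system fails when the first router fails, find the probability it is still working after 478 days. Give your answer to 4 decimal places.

0.1267

The first failure time is exponential with rate Σλ_i = 1/724 + 1/340 = 0.00432239 per day.
P(min > 478) = e^(−0.00432239·478) = e^(−2.0661) ≈ 0.1267.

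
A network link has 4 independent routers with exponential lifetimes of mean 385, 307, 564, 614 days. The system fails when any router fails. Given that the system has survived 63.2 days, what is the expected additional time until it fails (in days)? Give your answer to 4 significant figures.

First-failure rate Σλ = 1/385 + 1/307 + 1/564 + 1/614 = 0.00925645.
By memorylessness the expected residual is 1/Σλ = 108.033 days, regardless of the 63.2 already elapsed.

108.0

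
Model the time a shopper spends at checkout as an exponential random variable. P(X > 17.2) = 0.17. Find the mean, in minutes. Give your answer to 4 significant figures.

e^(−λ·17.2) = 0.17 ⇒ λ = −ln(0.17)/17.2 = 0.103021.
Mean = 1/λ = 9.70678 minutes.

9.707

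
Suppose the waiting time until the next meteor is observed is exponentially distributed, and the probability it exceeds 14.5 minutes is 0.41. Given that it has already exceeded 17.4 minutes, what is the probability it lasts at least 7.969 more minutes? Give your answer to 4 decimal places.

0.6126

From e^(−λ·14.5) = 0.41, λ = −ln(0.41)/14.5 = 0.0614895.
Memoryless: P(X > 17.4+7.969 | X > 17.4) = P(X > 7.969) = e^(−0.0614895·7.969) ≈ 0.6126.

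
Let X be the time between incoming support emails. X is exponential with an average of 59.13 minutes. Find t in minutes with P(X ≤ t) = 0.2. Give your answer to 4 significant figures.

13.19

The rate is λ = 1/59.13 = 0.0169119 per minute.
Set 1 − e^(−λt) = 0.2, so t = −ln(0.8)/λ = 0.22314/0.0169119 ≈ 13.1945 minutes.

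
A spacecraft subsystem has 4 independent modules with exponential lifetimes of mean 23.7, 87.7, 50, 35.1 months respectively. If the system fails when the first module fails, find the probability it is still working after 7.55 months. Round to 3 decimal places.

0.463

The first failure time is exponential with rate Σλ_i = 1/23.7 + 1/87.7 + 1/50 + 1/35.1 = 0.102087 per month.
P(min > 7.55) = e^(−0.102087·7.55) = e^(−0.77075) ≈ 0.463.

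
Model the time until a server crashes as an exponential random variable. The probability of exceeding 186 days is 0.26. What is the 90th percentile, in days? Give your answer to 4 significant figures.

e^(−λ·186) = 0.26 ⇒ λ = −ln(0.26)/186 = 0.00724233.
90th percentile: 1 − e^(−λt) = 0.9, t = −ln(0.1)/λ = 317.934 days.

317.9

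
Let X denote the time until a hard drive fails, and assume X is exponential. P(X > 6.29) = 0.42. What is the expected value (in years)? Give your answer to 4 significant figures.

e^(−λ·6.29) = 0.42 ⇒ λ = −ln(0.42)/6.29 = 0.137917.
Mean = 1/λ = 7.25072 years.

7.251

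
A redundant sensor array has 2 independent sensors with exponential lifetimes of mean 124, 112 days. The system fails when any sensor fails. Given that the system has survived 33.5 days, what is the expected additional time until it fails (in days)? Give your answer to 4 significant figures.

First-failure rate Σλ = 1/124 + 1/112 = 0.0169931.
By memorylessness the expected residual is 1/Σλ = 58.8475 days, regardless of the 33.5 already elapsed.

58.85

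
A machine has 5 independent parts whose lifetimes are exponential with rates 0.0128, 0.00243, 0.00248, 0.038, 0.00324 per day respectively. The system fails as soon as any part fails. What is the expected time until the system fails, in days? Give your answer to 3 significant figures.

17.0

The time to first failure is exponential with rate Σλ = 0.0128 + 0.00243 + 0.00248 + 0.038 + 0.00324 = 0.05895.
E[min] = 1/Σλ = 1/0.05895 = 16.9635 days.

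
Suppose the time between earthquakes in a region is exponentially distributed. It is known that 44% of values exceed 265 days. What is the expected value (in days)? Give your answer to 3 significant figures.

323

e^(−λ·265) = 0.44 ⇒ λ = −ln(0.44)/265 = 0.00309804.
Mean = 1/λ = 322.785 days.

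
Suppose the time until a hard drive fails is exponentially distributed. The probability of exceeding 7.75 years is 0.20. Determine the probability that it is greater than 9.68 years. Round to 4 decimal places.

0.1340

e^(−λ·7.75) = 0.20 ⇒ λ = −ln(0.20)/7.75 = 0.207669.
P(X > 9.68) = e^(−0.207669·9.68) = e^(−2.0102) ≈ 0.1340.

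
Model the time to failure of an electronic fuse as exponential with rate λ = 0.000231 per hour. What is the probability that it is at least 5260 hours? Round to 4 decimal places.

0.2967

P(X > 5260) = e^(−λ·5260) = e^(−1.2151) ≈ 0.2967.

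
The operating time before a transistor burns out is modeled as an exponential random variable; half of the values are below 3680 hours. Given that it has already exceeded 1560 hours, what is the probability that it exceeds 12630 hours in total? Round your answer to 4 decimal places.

0.1243

For an exponential, median = ln(2)/λ, so λ = ln 2 / 3680 = 0.000188355 per hour.
The exponential is memoryless, so the remaining time is again Exp(λ): the condition X > 1560 is irrelevant.
P(X > 11070) = e^(−2.0851) ≈ 0.1243.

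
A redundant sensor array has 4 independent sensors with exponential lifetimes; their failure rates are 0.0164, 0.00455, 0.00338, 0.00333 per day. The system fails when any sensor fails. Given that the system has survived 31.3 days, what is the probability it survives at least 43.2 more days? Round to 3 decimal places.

Time to first failure ~ Exp(Σλ) with Σλ = 0.02766.
By memorylessness, P(T > 31.3+43.2 | T > 31.3) = P(T > 43.2) = e^(−0.02766·43.2) ≈ 0.303.

0.303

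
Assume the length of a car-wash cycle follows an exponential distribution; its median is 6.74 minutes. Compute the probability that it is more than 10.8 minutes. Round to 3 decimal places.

0.329

For an exponential, median = ln(2)/λ, so λ = ln 2 / 6.74 = 0.102841 per minute.
P(X > 10.8) = e^(−λ·10.8) = e^(−1.1107) ≈ 0.329.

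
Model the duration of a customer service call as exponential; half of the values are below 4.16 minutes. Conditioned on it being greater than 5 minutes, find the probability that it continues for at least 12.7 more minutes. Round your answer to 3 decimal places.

0.121

For an exponential, median = ln(2)/λ, so λ = ln 2 / 4.16 = 0.166622 per minute.
P(X > s+t | X > s) = e^(−λ(s+t))/e^(−λs) = e^(−λt), independent of s = 5.
P(X > 12.7) = e^(−2.1161) ≈ 0.121.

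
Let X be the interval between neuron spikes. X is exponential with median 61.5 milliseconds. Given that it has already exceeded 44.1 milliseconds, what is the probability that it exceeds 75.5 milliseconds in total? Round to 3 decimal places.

0.702

For an exponential, median = ln(2)/λ, so λ = ln 2 / 61.5 = 0.0112707 per millisecond.
P(X > s+t | X > s) = e^(−λ(s+t))/e^(−λs) = e^(−λt), independent of s = 44.1.
P(X > 31.4) = e^(−0.3539) ≈ 0.702.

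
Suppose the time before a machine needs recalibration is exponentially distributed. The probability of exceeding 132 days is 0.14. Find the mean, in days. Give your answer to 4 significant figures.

e^(−λ·132) = 0.14 ⇒ λ = −ln(0.14)/132 = 0.0148948.
Mean = 1/λ = 67.1375 days.

67.14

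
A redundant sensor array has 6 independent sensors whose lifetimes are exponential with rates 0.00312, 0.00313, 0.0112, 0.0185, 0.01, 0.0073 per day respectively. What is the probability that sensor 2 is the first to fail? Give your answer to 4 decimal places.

The time to first failure is exponential with rate Σλ = 0.00312 + 0.00313 + 0.0112 + 0.0185 + 0.01 + 0.0073 = 0.05325.
P(sensor 2 first) = λ_2/Σλ = 0.00313/0.05325 ≈ 0.0588.

0.0588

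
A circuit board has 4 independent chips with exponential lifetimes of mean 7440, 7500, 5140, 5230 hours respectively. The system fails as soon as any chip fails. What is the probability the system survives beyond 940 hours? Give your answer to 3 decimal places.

0.541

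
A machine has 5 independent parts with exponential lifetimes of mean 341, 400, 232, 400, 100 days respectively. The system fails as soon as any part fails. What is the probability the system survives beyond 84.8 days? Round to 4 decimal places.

0.1516

The first failure time is exponential with rate Σλ_i = 1/341 + 1/400 + 1/232 + 1/400 + 1/100 = 0.0222429 per day.
P(min > 84.8) = e^(−0.0222429·84.8) = e^(−1.8862) ≈ 0.1516.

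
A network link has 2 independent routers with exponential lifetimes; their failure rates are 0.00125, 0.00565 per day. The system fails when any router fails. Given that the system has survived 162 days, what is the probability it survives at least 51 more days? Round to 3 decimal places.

Time to first failure ~ Exp(Σλ) with Σλ = 0.0069.
By memorylessness, P(T > 162+51 | T > 162) = P(T > 51) = e^(−0.0069·51) ≈ 0.703.

0.703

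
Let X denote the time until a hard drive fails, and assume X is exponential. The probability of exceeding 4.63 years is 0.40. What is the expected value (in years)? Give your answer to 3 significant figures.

e^(−λ·4.63) = 0.40 ⇒ λ = −ln(0.40)/4.63 = 0.197903.
Mean = 1/λ = 5.05298 years.

5.05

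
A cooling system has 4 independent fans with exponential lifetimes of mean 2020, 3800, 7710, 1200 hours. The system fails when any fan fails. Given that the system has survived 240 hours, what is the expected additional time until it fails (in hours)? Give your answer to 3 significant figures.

581

First-failure rate Σλ = 1/2020 + 1/3800 + 1/7710 + 1/1200 = 0.00172124.
By memorylessness the expected residual is 1/Σλ = 580.976 hours, regardless of the 240 already elapsed.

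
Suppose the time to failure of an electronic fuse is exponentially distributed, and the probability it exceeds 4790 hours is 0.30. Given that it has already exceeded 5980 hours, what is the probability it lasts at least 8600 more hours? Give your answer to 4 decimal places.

0.1151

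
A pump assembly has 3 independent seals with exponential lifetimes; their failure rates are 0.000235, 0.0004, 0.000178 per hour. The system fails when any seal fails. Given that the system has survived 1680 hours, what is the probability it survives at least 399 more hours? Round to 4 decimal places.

0.7230

Time to first failure ~ Exp(Σλ) with Σλ = 0.000813.
By memorylessness, P(T > 1680+399 | T > 1680) = P(T > 399) = e^(−0.000813·399) ≈ 0.7230.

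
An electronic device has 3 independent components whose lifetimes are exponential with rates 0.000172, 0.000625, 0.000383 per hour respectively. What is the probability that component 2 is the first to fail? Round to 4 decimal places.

The time to first failure is exponential with rate Σλ = 0.000172 + 0.000625 + 0.000383 = 0.00118.
P(component 2 first) = λ_2/Σλ = 0.000625/0.00118 ≈ 0.5297.

0.5297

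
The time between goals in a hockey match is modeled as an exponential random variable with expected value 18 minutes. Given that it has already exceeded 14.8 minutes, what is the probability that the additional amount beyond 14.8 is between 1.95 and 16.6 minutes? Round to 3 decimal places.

0.500

The rate is λ = 1/18 = 0.0555556 per minute.
Memoryless: the residual past 14.8 is again Exp(λ).
P(1.95 < residual < 16.6) = e^(−λ·1.95) − e^(−λ·16.6) = 0.89733 − 0.39763 ≈ 0.500.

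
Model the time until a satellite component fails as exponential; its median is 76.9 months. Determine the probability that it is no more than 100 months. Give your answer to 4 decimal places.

0.5940

For an exponential, median = ln(2)/λ, so λ = ln 2 / 76.9 = 0.00901362 per month.
P(X ≤ 100) = 1 − e^(−λ·100) = 1 − e^(−0.90136) ≈ 0.5940.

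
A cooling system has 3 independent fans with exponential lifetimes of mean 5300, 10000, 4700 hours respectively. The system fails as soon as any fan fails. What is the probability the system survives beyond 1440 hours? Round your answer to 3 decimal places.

0.486

The first failure time is exponential with rate Σλ_i = 1/5300 + 1/10000 + 1/4700 = 0.000501445 per hour.
P(min > 1440) = e^(−0.000501445·1440) = e^(−0.72208) ≈ 0.486.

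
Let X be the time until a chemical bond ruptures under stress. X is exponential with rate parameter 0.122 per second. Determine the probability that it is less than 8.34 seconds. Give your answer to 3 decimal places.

P(X ≤ 8.34) = 1 − e^(−λ·8.34) = 1 − e^(−1.0175) ≈ 0.638.

0.638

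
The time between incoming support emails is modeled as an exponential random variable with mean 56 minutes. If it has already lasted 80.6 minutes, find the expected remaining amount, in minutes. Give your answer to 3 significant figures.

The rate is λ = 1/56 = 0.0178571 per minute.
By memorylessness, the remaining amount past any threshold is again Exp(λ) with mean 1/λ = 56 minutes.

56.0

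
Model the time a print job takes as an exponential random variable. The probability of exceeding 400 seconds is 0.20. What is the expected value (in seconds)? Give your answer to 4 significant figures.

248.5

e^(−λ·400) = 0.20 ⇒ λ = −ln(0.20)/400 = 0.00402359.
Mean = 1/λ = 248.534 seconds.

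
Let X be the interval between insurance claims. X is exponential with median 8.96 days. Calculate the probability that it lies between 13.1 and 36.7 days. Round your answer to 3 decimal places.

For an exponential, median = ln(2)/λ, so λ = ln 2 / 8.96 = 0.0773602 per day.
P(13.1 < X < 36.7) = e^(−λ·13.1) − e^(−λ·36.7) = 0.36298 − 0.05848 ≈ 0.304.

0.304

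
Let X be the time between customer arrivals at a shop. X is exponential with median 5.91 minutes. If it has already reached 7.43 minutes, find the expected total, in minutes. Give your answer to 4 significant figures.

15.96

For an exponential, median = ln(2)/λ, so λ = ln 2 / 5.91 = 0.117284 per minute.
By memorylessness, E[X | X > 7.43] = 7.43 + 1/λ = 7.43 + 8.52633 = 15.9563 minutes.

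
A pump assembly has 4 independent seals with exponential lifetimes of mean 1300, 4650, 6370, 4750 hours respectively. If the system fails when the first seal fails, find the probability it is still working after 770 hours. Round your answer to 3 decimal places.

The first failure time is exponential with rate Σλ_i = 1/1300 + 1/4650 + 1/6370 + 1/4750 = 0.0013518 per hour.
P(min > 770) = e^(−0.0013518·770) = e^(−1.0409) ≈ 0.353.

0.353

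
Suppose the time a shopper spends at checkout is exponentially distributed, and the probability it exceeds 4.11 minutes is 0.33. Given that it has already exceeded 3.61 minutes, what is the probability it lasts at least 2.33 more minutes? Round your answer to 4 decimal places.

0.5334

From e^(−λ·4.11) = 0.33, λ = −ln(0.33)/4.11 = 0.269748.
Memoryless: P(X > 3.61+2.33 | X > 3.61) = P(X > 2.33) = e^(−0.269748·2.33) ≈ 0.5334.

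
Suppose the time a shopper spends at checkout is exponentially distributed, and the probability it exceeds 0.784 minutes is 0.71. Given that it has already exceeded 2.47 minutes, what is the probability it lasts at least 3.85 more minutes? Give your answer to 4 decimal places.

0.1860

From e^(−λ·0.784) = 0.71, λ = −ln(0.71)/0.784 = 0.43685.
Memoryless: P(X > 2.47+3.85 | X > 2.47) = P(X > 3.85) = e^(−0.43685·3.85) ≈ 0.1860.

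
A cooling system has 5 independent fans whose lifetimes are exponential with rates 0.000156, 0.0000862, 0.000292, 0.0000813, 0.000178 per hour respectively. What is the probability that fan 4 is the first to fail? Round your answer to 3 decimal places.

0.102

The time to first failure is exponential with rate Σλ = 0.000156 + 0.0000862 + 0.000292 + 0.0000813 + 0.000178 = 0.0007935.
P(fan 4 first) = λ_4/Σλ = 0.0000813/0.0007935 ≈ 0.102.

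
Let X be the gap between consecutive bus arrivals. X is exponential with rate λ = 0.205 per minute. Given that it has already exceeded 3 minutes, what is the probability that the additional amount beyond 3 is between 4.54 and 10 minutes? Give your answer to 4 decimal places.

Memoryless: the residual past 3 is again Exp(λ).
P(4.54 < residual < 10) = e^(−λ·4.54) − e^(−λ·10) = 0.39428 − 0.12873 ≈ 0.2655.

0.2655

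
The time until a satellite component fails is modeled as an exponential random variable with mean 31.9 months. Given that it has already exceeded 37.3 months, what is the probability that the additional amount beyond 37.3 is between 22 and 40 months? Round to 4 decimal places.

The rate is λ = 1/31.9 = 0.031348 per month.
Memoryless: the residual past 37.3 is again Exp(λ).
P(22 < residual < 40) = e^(−λ·22) − e^(−λ·40) = 0.50175 − 0.28538 ≈ 0.2164.

0.2164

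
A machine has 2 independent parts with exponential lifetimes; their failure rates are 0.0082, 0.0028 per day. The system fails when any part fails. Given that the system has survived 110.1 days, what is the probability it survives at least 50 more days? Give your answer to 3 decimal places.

Time to first failure ~ Exp(Σλ) with Σλ = 0.011.
By memorylessness, P(T > 110.1+50 | T > 110.1) = P(T > 50) = e^(−0.011·50) ≈ 0.577.

0.577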